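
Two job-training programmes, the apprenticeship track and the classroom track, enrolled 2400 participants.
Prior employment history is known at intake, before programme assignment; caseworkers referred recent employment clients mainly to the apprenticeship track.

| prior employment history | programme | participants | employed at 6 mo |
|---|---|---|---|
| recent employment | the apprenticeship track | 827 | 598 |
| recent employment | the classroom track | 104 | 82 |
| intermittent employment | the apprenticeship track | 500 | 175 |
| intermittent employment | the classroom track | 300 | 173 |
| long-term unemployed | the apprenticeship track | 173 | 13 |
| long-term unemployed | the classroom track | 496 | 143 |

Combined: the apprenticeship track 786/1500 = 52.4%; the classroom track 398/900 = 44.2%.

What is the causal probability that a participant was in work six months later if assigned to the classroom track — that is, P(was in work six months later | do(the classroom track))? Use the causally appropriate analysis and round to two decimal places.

0.58

Prior employment history differs across programmes for reasons unrelated to any effect of the programme itself, and it separately predicts the outcome — a classic confounder. We must compare within prior employment history levels.
Standardising the classroom track to the population prior employment history mix: 0.388·82/104 + 0.333·173/300 + 0.279·143/496 = 0.578.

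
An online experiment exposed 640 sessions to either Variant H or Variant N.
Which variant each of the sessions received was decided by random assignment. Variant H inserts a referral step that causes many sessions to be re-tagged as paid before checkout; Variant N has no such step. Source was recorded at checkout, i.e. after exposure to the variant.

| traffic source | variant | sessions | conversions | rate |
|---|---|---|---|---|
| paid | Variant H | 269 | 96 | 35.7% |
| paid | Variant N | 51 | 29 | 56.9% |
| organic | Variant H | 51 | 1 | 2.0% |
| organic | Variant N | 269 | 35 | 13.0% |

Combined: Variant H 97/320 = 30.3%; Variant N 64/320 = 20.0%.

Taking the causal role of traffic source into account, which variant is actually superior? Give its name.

Stratifying would compare variants among sessions the variants themselves sorted into traffic source groups — a form of selection on an intermediate. The unconditioned pooled rates give the total causal effect.
Pooled: Variant H 30.3% vs Variant N 20.0%; Variant H is higher overall.

Variant H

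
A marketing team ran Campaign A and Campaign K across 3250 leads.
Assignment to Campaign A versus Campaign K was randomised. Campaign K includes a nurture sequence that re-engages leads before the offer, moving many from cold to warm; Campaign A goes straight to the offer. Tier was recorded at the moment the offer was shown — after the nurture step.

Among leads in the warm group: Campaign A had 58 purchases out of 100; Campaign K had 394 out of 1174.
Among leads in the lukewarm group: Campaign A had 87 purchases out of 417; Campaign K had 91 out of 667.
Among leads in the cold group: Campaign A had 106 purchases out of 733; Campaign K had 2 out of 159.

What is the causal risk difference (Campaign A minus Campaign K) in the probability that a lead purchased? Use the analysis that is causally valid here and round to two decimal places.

Campaign A is higher inside every engagement tier stratum but Campaign K is higher in aggregate. Whether to stratify depends on how engagement tier relates to the campaign.
Engagement tier is downstream of the campaign. One should not condition on a consequence of treatment, so the overall rates are the right comparison.
The causal difference is the pooled difference: 0.201 − 0.243 = -0.043.

-0.04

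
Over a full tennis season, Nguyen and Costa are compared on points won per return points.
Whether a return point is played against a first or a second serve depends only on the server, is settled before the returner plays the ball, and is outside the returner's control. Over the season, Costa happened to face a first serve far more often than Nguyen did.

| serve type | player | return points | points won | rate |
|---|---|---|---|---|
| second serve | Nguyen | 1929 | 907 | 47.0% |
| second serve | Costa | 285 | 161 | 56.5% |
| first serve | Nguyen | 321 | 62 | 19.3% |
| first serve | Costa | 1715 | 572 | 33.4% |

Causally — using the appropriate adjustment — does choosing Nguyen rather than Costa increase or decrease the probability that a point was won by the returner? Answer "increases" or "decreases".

Costa is higher inside every serve type stratum but Nguyen is higher in aggregate. Whether to stratify depends on how serve type relates to the player.
Serve type is set before the player has any effect — it is not caused by the player — and it independently drives the outcome. That makes it a confounder, so the causal comparison is within serve type levels.
Within each level — second serve: 47.0% vs 56.5%; first serve: 19.3% vs 33.4% — Costa is higher every time.

decreases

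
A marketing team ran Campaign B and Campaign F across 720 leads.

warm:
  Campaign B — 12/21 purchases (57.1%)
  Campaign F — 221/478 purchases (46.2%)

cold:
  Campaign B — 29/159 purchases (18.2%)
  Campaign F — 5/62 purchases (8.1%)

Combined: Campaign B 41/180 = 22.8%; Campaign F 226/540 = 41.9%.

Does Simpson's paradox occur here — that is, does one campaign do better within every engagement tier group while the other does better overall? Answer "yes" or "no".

Within each engagement tier level (warm 57.1% vs 46.2%; cold 18.2% vs 8.1%), Campaign B has the higher rate every time. Pooled: 22.8% vs 41.9% — Campaign F has the higher rate overall. The two comparisons disagree.

yes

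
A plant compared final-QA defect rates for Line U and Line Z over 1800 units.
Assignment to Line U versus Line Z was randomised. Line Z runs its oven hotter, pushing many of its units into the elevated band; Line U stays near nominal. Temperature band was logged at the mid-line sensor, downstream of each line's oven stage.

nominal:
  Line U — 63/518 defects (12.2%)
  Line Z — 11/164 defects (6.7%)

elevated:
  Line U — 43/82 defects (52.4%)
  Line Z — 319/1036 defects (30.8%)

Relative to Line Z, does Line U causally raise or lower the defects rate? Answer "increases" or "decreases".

In-process temperature band is downstream of the line. One should not condition on a consequence of treatment, so the overall rates are the right comparison.
Pooled: Line U 17.7% vs Line Z 27.5%; Line U is lower overall.

decreases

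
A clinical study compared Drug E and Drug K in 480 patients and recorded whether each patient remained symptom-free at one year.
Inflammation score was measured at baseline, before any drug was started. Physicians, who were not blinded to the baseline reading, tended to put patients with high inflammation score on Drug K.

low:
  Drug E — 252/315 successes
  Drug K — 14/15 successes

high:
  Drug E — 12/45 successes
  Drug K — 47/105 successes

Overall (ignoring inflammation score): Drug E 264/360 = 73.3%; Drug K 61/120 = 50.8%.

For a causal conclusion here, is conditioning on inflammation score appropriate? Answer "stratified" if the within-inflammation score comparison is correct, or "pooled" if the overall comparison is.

stratified

Nothing the drug does changes inflammation score; the imbalance is an allocation artefact. With inflammation score also predicting the outcome, the pooled figure is confounded, and the within-stratum comparison is the causal one.
Within each level — low: 80.0% vs 93.3%; high: 26.7% vs 44.8% — Drug K is higher every time.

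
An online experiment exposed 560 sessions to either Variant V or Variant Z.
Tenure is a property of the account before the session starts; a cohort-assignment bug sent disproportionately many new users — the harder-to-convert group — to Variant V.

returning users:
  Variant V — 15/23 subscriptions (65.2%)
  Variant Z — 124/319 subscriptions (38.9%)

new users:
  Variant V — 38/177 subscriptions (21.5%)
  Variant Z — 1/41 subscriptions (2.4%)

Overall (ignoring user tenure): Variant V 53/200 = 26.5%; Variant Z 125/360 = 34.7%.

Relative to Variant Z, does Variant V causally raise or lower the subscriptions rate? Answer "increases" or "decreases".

increases

Within every user tenure level Variant V has the higher rate, yet pooled Variant Z does — Simpson's reversal.
User tenure is set before the variant has any effect — it is not caused by the variant — and it independently drives the outcome. That makes it a confounder, so the causal comparison is within user tenure levels.
Within each level — returning users: 65.2% vs 38.9%; new users: 21.5% vs 2.4% — Variant V is higher every time.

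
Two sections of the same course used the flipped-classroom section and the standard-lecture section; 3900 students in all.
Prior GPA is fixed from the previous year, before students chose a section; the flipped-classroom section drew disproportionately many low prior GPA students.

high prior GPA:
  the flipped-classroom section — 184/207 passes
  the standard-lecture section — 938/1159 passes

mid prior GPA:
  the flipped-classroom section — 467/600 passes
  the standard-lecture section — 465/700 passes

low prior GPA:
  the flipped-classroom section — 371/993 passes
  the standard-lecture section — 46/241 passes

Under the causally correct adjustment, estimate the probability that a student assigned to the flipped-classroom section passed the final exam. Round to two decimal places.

0.69

The prior GPA band-specific comparison favours the flipped-classroom section throughout, but the pooled figures favour the standard-lecture section. The question is whether to condition on prior GPA band.
Prior GPA band satisfies the back-door criterion: it is not a descendant of the teaching method, and it blocks the spurious path from teaching method to outcome. Adjusting for it (i.e., using the within-prior GPA band rates) gives the causal effect.
Standardising the flipped-classroom section to the population prior GPA band mix: 0.350·184/207 + 0.333·467/600 + 0.316·371/993 = 0.689.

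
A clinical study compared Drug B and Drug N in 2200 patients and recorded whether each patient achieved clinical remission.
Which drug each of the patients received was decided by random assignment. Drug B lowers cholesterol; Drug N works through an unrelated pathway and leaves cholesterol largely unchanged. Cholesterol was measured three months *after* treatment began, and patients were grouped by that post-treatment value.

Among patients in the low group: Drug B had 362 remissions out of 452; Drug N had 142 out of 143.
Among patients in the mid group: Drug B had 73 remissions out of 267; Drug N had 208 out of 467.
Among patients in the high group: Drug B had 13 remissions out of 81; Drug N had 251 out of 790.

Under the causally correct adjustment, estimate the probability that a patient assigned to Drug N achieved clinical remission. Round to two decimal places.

0.43

The distribution of cholesterol is itself part of what the drug does — it is an intermediate outcome. Holding it fixed would remove that part of the effect; the total effect is the pooled difference.
So P(outcome | do(Drug N)) is just the pooled rate for Drug N: 601/1400 = 0.429.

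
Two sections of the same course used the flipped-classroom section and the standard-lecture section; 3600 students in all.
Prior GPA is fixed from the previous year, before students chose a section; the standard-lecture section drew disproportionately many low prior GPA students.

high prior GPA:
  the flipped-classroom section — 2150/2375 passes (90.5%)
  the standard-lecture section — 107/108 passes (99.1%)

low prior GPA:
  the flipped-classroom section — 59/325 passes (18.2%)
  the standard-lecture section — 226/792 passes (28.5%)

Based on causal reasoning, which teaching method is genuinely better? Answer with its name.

the standard-lecture section

The imbalance in prior GPA band arose from how students were allocated, not from anything the teaching method did; and prior GPA band independently affects the outcome. The pooled gap is confounded — condition on prior GPA band.
Within each level — high prior GPA: 90.5% vs 99.1%; low prior GPA: 18.2% vs 28.5% — the standard-lecture section is higher every time.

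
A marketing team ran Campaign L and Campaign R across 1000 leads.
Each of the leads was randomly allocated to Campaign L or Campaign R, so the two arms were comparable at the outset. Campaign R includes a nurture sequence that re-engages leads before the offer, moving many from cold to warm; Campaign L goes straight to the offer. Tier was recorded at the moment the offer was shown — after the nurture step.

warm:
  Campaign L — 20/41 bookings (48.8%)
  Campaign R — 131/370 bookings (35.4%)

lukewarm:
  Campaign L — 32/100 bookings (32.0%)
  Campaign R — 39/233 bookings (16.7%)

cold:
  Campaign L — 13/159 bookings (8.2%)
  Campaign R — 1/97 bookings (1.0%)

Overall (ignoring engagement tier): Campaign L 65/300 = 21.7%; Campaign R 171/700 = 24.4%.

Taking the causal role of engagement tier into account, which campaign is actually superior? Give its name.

Campaign R

The stratified and pooled comparisons disagree (Campaign L wins within each engagement tier; Campaign R wins overall), so the answer turns on the causal role of engagement tier.
Engagement tier here is a post-treatment variable shaped by the campaign; conditioning on it would introduce bias rather than remove it. The overall comparison is the causal one.
Pooled: Campaign L 21.7% vs Campaign R 24.4%; Campaign R is higher overall.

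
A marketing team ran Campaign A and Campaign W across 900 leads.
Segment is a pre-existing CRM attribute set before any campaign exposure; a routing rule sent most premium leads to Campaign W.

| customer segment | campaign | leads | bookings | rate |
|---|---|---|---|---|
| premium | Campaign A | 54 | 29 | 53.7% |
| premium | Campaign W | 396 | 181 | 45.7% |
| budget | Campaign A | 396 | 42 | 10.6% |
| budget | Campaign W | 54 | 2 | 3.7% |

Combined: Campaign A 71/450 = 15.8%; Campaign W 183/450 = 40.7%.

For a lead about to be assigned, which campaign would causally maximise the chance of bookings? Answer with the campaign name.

The stratified and pooled comparisons disagree (Campaign A wins within each customer segment; Campaign W wins overall), so the answer turns on the causal role of customer segment.
Customer segment satisfies the back-door criterion: it is not a descendant of the campaign, and it blocks the spurious path from campaign to outcome. Adjusting for it (i.e., using the within-customer segment rates) gives the causal effect.
Within each level — premium: 53.7% vs 45.7%; budget: 10.6% vs 3.7% — Campaign A is higher every time.

Campaign A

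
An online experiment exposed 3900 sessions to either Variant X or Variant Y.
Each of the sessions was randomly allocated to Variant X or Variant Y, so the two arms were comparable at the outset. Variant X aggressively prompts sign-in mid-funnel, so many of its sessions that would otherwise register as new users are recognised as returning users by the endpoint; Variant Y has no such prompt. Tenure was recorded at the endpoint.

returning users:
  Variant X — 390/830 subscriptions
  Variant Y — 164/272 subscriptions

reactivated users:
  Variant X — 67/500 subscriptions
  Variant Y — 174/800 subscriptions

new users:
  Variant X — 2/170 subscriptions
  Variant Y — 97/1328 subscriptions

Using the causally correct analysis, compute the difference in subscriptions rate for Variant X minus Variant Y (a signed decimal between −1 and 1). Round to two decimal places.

The stratified and pooled comparisons disagree (Variant Y wins within each user tenure; Variant X wins overall), so the answer turns on the causal role of user tenure.
Because the variant influences user tenure, user tenure is a post-treatment mediator, not a confounder. Stratifying on it would bias the estimate; the causal effect is the crude pooled difference.
The causal difference is the pooled difference: 0.306 − 0.181 = +0.125.

+0.12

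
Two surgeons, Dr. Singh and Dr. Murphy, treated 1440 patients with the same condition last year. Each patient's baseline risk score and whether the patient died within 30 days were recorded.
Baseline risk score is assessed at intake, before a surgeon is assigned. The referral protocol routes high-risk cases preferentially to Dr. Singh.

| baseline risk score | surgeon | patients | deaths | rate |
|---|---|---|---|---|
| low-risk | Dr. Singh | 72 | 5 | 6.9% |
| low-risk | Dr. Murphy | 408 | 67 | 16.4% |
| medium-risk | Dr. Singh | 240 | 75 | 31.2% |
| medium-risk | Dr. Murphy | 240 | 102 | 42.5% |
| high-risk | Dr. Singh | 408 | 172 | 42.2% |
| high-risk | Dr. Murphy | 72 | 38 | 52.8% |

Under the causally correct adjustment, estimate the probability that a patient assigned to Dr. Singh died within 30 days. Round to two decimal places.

0.27

Here baseline risk score is a common cause — it drives both which surgeon a case falls under and the outcome. The crude comparison mixes populations; the stratum-specific rates are the causally relevant ones.
Standardising Dr. Singh to the population baseline risk score mix: 0.333·5/72 + 0.333·75/240 + 0.333·172/408 = 0.268.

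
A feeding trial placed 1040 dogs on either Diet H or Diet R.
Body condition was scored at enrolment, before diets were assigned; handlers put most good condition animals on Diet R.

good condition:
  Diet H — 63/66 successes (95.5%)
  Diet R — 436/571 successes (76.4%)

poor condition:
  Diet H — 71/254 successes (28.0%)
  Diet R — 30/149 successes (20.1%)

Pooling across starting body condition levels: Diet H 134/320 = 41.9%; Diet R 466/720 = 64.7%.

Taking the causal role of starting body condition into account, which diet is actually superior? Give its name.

Starting body condition is set before the diet has any effect — it is not caused by the diet — and it independently drives the outcome. That makes it a confounder, so the causal comparison is within starting body condition levels.
Within each level — good condition: 95.5% vs 76.4%; poor condition: 28.0% vs 20.1% — Diet H is higher every time.

Diet H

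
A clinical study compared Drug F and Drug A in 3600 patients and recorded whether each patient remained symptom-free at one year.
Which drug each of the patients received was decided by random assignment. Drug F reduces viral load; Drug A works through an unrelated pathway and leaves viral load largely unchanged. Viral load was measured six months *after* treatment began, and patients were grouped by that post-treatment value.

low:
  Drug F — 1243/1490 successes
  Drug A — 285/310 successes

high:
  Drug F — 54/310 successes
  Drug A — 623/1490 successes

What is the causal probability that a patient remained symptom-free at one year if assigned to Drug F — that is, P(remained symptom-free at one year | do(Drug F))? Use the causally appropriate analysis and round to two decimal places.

0.72

Within every viral load level Drug A has the higher rate, yet pooled Drug F does — Simpson's reversal.
Stratifying would compare drugs among patients the drugs themselves sorted into viral load groups — a form of selection on an intermediate. The unconditioned pooled rates give the total causal effect.
So P(outcome | do(Drug F)) is just the pooled rate for Drug F: 1297/1800 = 0.721.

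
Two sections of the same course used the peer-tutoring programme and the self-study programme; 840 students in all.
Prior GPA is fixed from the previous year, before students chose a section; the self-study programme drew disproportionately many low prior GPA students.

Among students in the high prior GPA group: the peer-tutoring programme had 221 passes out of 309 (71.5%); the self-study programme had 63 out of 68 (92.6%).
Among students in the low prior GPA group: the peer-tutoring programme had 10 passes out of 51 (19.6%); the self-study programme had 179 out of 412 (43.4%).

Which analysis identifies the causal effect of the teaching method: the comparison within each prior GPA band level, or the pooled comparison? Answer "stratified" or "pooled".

stratified

The stratified and pooled comparisons disagree (the self-study programme wins within each prior GPA band; the peer-tutoring programme wins overall), so the answer turns on the causal role of prior GPA band.
Nothing the teaching method does changes prior GPA band; the imbalance is an allocation artefact. With prior GPA band also predicting the outcome, the pooled figure is confounded, and the within-stratum comparison is the causal one.
Within each level — high prior GPA: 71.5% vs 92.6%; low prior GPA: 19.6% vs 43.4% — the self-study programme is higher every time.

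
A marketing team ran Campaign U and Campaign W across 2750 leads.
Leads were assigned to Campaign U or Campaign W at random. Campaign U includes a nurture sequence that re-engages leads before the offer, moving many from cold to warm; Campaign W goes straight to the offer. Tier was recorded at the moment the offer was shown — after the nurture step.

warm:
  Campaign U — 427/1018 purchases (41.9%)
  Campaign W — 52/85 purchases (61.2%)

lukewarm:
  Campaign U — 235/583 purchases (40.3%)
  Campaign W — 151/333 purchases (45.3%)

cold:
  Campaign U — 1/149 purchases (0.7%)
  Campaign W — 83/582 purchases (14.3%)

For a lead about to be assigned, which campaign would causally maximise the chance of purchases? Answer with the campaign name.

Campaign U

Because the campaign influences engagement tier, engagement tier is a post-treatment mediator, not a confounder. Stratifying on it would bias the estimate; the causal effect is the crude pooled difference.
Pooled: Campaign U 37.9% vs Campaign W 28.6%; Campaign U is higher overall.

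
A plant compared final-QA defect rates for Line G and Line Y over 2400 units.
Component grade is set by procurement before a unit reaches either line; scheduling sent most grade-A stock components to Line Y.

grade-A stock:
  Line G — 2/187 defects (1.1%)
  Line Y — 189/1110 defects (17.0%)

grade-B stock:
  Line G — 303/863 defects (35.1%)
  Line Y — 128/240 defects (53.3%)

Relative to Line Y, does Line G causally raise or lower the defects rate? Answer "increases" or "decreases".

decreases

Component grade differs across lines for reasons unrelated to any effect of the line itself, and it separately predicts the outcome — a classic confounder. We must compare within component grade levels.
Within each level — grade-A stock: 1.1% vs 17.0%; grade-B stock: 35.1% vs 53.3% — Line G is lower every time.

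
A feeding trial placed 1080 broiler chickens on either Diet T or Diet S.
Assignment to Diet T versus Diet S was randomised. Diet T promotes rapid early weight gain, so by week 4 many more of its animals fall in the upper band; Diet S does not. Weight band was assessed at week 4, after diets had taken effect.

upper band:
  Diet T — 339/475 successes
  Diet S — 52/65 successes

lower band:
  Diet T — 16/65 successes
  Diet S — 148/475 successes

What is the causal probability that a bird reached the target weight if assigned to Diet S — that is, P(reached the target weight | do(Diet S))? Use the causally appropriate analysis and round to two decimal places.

The week-4 weight band-specific comparison favours Diet S throughout, but the pooled figures favour Diet T. The question is whether to condition on week-4 weight band.
The distribution of week-4 weight band is itself part of what the diet does — it is an intermediate outcome. Holding it fixed would remove that part of the effect; the total effect is the pooled difference.
So P(outcome | do(Diet S)) is just the pooled rate for Diet S: 200/540 = 0.370.

0.37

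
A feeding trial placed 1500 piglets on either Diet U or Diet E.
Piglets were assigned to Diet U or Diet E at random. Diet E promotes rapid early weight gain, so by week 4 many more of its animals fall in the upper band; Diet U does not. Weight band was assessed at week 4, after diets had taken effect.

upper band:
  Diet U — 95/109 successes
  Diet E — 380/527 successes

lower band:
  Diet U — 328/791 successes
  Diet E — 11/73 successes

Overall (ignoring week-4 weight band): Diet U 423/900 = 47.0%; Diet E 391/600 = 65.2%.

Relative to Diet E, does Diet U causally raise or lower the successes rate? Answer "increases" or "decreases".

decreases

Diet U is higher inside every week-4 weight band stratum but Diet E is higher in aggregate. Whether to stratify depends on how week-4 weight band relates to the diet.
Week-4 weight band here is a post-treatment variable shaped by the diet; conditioning on it would introduce bias rather than remove it. The overall comparison is the causal one.
Pooled: Diet U 47.0% vs Diet E 65.2%; Diet E is higher overall.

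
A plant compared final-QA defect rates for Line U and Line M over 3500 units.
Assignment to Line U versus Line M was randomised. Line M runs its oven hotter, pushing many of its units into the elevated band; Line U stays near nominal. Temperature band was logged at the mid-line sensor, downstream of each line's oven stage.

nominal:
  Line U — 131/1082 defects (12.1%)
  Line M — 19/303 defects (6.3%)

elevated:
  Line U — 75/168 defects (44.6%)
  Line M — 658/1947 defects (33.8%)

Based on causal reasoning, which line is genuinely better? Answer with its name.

Within every in-process temperature band level Line M has the lower rate, yet pooled Line U does — Simpson's reversal.
In-process temperature band is recorded after the line and is itself shifted by it — it sits on the causal path from line to outcome. Conditioning on a mediator would strip out part of the effect we want; the pooled comparison gives the total causal effect.
Pooled: Line U 16.5% vs Line M 30.1%; Line U is lower overall.

Line U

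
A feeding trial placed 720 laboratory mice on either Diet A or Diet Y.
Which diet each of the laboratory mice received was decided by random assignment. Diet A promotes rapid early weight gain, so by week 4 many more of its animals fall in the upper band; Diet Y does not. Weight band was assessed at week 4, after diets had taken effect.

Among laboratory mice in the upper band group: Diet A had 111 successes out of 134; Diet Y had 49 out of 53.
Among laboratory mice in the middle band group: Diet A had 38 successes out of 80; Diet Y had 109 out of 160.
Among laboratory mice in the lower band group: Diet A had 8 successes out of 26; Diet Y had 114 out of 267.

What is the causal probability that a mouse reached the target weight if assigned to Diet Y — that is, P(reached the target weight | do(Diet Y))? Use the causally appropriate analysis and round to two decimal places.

Within every week-4 weight band level Diet Y has the higher rate, yet pooled Diet A does — Simpson's reversal.
Week-4 weight band here is a post-treatment variable shaped by the diet; conditioning on it would introduce bias rather than remove it. The overall comparison is the causal one.
So P(outcome | do(Diet Y)) is just the pooled rate for Diet Y: 272/480 = 0.567.

0.57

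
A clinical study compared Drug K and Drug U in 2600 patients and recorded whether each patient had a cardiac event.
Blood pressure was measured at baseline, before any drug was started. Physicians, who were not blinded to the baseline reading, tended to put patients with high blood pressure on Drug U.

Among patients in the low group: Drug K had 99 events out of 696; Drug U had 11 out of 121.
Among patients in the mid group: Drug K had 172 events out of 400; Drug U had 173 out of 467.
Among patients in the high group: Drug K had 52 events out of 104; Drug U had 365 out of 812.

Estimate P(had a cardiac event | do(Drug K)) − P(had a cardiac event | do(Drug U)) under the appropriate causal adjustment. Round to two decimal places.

+0.05

The stratified and pooled comparisons disagree (Drug U wins within each blood pressure; Drug K wins overall), so the answer turns on the causal role of blood pressure.
Blood pressure is set before the drug has any effect — it is not caused by the drug — and it independently drives the outcome. That makes it a confounder, so the causal comparison is within blood pressure levels.
Adjusting over the population distribution of blood pressure: 0.314·(0.142−0.091) + 0.333·(0.430−0.370) + 0.352·(0.500−0.450) = +0.054.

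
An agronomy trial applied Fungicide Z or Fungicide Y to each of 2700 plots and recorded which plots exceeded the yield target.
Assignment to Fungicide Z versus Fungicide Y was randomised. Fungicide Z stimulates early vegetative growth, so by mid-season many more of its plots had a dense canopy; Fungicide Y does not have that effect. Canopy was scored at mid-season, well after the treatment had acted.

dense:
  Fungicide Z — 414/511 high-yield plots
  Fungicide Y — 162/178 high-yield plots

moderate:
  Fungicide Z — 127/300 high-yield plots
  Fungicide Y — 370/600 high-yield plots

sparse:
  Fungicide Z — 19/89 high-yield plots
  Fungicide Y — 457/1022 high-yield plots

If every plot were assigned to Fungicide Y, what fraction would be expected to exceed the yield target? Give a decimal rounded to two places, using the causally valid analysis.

0.55

Fungicide Y is higher inside every mid-season canopy stratum but Fungicide Z is higher in aggregate. Whether to stratify depends on how mid-season canopy relates to the fungicide.
Mid-season canopy lies on the pathway fungicide → mid-season canopy → outcome, so adjusting for it blocks the indirect effect. For the total causal effect of fungicide, use the unadjusted pooled rates.
So P(outcome | do(Fungicide Y)) is just the pooled rate for Fungicide Y: 989/1800 = 0.549.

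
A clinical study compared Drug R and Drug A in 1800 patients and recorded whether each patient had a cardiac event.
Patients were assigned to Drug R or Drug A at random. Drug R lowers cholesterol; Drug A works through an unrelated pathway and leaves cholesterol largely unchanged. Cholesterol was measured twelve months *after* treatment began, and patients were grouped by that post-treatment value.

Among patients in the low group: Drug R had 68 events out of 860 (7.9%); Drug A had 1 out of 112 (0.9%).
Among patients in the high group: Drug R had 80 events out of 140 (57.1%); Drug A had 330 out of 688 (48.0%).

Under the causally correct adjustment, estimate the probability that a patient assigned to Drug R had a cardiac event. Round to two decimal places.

Cholesterol here is a post-treatment variable shaped by the drug; conditioning on it would introduce bias rather than remove it. The overall comparison is the causal one.
So P(outcome | do(Drug R)) is just the pooled rate for Drug R: 148/1000 = 0.148.

0.15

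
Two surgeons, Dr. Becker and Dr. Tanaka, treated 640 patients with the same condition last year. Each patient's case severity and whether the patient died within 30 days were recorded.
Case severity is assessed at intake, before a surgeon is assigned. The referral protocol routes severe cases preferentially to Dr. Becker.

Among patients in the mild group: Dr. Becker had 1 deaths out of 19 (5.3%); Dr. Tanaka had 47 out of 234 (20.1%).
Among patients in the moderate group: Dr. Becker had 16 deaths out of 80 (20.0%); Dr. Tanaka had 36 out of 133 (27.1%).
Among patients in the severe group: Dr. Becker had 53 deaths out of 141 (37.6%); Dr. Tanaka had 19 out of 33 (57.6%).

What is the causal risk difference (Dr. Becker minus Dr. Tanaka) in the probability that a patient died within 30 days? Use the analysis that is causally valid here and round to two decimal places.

The case severity-specific comparison favours Dr. Becker throughout, but the pooled figures favour Dr. Tanaka. The question is whether to condition on case severity.
Here case severity is a common cause — it drives both which surgeon a case falls under and the outcome. The crude comparison mixes populations; the stratum-specific rates are the causally relevant ones.
Adjusting over the population distribution of case severity: 0.395·(0.053−0.201) + 0.333·(0.200−0.271) + 0.272·(0.376−0.576) = -0.136.

-0.14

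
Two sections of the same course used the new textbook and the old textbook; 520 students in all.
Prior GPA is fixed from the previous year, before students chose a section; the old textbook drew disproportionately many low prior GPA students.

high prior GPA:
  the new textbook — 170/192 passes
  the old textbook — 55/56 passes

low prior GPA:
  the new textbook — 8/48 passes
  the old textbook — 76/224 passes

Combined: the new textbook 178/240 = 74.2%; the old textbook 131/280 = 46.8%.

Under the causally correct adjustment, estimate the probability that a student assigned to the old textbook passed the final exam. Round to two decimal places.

0.65

The imbalance in prior GPA band arose from how students were allocated, not from anything the teaching method did; and prior GPA band independently affects the outcome. The pooled gap is confounded — condition on prior GPA band.
Standardising the old textbook to the population prior GPA band mix: 0.477·55/56 + 0.523·76/224 = 0.646.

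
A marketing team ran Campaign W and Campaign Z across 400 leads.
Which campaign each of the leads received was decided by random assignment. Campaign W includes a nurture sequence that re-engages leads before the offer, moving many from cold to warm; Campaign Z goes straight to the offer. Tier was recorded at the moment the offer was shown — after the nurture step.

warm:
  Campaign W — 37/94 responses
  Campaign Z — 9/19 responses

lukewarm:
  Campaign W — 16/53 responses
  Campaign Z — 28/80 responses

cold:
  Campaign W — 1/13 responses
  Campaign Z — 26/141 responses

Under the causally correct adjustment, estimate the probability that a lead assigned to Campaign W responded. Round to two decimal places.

Because the campaign influences engagement tier, engagement tier is a post-treatment mediator, not a confounder. Stratifying on it would bias the estimate; the causal effect is the crude pooled difference.
So P(outcome | do(Campaign W)) is just the pooled rate for Campaign W: 54/160 = 0.338.

0.34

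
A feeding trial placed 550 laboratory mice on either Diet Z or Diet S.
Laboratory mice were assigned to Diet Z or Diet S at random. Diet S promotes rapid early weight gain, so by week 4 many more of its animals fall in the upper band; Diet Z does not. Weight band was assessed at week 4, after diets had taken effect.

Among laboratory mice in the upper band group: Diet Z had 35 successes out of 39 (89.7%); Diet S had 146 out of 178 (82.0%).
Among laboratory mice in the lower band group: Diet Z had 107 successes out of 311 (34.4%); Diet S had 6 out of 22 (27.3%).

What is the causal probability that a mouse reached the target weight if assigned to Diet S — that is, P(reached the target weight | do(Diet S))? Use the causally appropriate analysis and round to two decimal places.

The week-4 weight band-specific comparison favours Diet Z throughout, but the pooled figures favour Diet S. The question is whether to condition on week-4 weight band.
The distribution of week-4 weight band is itself part of what the diet does — it is an intermediate outcome. Holding it fixed would remove that part of the effect; the total effect is the pooled difference.
So P(outcome | do(Diet S)) is just the pooled rate for Diet S: 152/200 = 0.760.

0.76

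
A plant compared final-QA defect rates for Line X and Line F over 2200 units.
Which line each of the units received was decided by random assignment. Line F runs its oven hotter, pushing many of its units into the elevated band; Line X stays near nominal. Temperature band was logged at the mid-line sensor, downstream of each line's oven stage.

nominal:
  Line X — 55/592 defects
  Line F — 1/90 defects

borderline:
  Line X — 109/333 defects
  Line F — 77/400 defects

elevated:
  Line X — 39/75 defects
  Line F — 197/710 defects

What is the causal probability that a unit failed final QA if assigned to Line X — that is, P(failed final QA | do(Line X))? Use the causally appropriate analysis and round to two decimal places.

The stratified and pooled comparisons disagree (Line F wins within each in-process temperature band; Line X wins overall), so the answer turns on the causal role of in-process temperature band.
Stratifying would compare lines among units the lines themselves sorted into in-process temperature band groups — a form of selection on an intermediate. The unconditioned pooled rates give the total causal effect.
So P(outcome | do(Line X)) is just the pooled rate for Line X: 203/1000 = 0.203.

0.20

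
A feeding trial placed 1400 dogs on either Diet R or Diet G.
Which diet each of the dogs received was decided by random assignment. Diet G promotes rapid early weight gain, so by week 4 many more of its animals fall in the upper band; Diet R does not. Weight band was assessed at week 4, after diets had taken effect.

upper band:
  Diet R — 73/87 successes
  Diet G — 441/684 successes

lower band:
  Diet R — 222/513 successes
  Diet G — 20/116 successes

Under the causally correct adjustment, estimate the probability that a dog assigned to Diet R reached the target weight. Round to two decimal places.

0.49

Because the diet influences week-4 weight band, week-4 weight band is a post-treatment mediator, not a confounder. Stratifying on it would bias the estimate; the causal effect is the crude pooled difference.
So P(outcome | do(Diet R)) is just the pooled rate for Diet R: 295/600 = 0.492.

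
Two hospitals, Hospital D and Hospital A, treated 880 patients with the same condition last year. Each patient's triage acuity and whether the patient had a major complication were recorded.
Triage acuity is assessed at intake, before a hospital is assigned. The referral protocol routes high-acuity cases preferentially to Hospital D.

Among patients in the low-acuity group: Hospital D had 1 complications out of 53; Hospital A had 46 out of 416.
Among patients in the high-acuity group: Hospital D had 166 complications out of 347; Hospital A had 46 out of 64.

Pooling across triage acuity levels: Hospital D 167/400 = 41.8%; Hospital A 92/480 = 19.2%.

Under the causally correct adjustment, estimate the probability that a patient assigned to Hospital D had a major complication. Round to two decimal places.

0.23

Hospital D is lower inside every triage acuity stratum but Hospital A is lower in aggregate. Whether to stratify depends on how triage acuity relates to the hospital.
Triage acuity differs across hospitals for reasons unrelated to any effect of the hospital itself, and it separately predicts the outcome — a classic confounder. We must compare within triage acuity levels.
Standardising Hospital D to the population triage acuity mix: 0.533·1/53 + 0.467·166/347 = 0.233.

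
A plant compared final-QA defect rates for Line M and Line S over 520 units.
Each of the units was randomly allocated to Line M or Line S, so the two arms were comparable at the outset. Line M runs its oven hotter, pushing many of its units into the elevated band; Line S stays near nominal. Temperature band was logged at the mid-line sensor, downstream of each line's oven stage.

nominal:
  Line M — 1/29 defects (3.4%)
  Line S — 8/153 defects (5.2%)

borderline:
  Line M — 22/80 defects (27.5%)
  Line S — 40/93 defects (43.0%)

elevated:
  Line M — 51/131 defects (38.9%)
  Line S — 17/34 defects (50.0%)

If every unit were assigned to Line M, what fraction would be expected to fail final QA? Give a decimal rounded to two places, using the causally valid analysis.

Because the line influences in-process temperature band, in-process temperature band is a post-treatment mediator, not a confounder. Stratifying on it would bias the estimate; the causal effect is the crude pooled difference.
So P(outcome | do(Line M)) is just the pooled rate for Line M: 74/240 = 0.308.

0.31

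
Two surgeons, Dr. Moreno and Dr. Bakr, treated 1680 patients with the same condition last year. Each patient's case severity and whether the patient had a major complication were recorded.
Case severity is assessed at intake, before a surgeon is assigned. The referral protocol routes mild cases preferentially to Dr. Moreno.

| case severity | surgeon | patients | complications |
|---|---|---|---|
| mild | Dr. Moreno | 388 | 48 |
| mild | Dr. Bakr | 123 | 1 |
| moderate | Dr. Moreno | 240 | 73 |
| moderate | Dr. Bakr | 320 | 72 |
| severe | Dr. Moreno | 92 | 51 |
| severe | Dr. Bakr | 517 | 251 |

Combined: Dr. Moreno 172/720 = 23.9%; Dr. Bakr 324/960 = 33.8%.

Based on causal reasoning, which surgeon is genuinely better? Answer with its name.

Case severity satisfies the back-door criterion: it is not a descendant of the surgeon, and it blocks the spurious path from surgeon to outcome. Adjusting for it (i.e., using the within-case severity rates) gives the causal effect.
Within each level — mild: 12.4% vs 0.8%; moderate: 30.4% vs 22.5%; severe: 55.4% vs 48.5% — Dr. Bakr is lower every time.

Dr. Bakr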